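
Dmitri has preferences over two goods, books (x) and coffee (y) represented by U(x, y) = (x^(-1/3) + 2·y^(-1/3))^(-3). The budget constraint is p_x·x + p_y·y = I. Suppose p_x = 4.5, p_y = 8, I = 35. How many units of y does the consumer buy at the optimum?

MRS = MU_x/MU_y = (1/2)·(y/x)^(4/3). Set equal to p_x/p_y.
Hence y/x = (2·p_x/p_y)^(1/(4/3)), i.e. raised to the 0.75 power.
Substitute y = (y/x)·x into the budget: x* = I/(p_x + p_y·(y/x)).
Numerically y/x = 1.092356, so x* = 35/(4.5 + 8·1.092356) = 2.6437 and y* = 1.092356·2.6437 = 2.8879.

y* = 2.8879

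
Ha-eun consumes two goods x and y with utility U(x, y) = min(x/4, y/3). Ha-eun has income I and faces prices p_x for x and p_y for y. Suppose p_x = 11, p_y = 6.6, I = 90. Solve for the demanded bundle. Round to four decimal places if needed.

Leontief preferences: the optimum is at the kink where x/4 = y/3, i.e. y = (3/4)·x.
Budget: p_x·x + p_y·(3/4)·x = I, so (4·p_x + 3·p_y)·x = 4·I.
Demand: x*(p_x,p_y,I) = 4·I/(4·p_x + 3·p_y), y* = 3·I/(4·p_x + 3·p_y).
Here 4·11 + 3·6.6 = 63.8, giving x* = 5.6426 and y* = 4.232.

x* = 5.6426, y* = 4.232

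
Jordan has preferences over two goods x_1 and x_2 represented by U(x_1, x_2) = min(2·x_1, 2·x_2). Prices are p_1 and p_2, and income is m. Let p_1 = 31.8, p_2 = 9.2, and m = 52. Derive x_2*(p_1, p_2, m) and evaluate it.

x_2* = 1.2683

With perfect complements, no substitution: consume in ratio x_1:x_2 = 2:2.
Budget: p_1·x_1 + p_2·x_1 = m, so (2·p_1 + 2·p_2)·x_1 = 2·m.
Demand: x_1*(p_1,p_2,m) = 2·m/(2·p_1 + 2·p_2), x_2* = 2·m/(2·p_1 + 2·p_2).
Here 2·31.8 + 2·9.2 = 82, giving x_2* = 1.2683.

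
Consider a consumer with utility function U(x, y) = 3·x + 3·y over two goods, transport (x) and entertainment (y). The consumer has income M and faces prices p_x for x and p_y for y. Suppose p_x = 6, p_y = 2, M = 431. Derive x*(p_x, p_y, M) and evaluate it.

Perfect substitutes: compare marginal utility per dollar. 3/p_x vs 3/p_y → 0.5 vs 1.5.
y gives more utility per dollar, so spend all income on y: y* = M/p_y, x* = 0.
Numerically: x* = 0, y* = 215.5.

x* = 0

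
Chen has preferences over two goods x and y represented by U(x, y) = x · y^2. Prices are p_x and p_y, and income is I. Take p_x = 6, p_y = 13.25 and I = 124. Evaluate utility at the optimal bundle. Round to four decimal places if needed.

V = 268.1503

MU_x/MU_y = (y)/(2·x); tangency sets this equal to p_x/p_y.
So p_y·y = 2·p_x·x; combined with the budget, a share 1/3 of income goes to x.
Demand: x*(p_x,p_y,I) = 1/3·I/p_x and y* = 2/3·I/p_y.
At p_x=6, p_y=13.25, I=124: x* = 1/3·124/6 = 6.8889, y* = 6.239.
Utility at the optimum: U(6.8889, 6.239) = 268.1503.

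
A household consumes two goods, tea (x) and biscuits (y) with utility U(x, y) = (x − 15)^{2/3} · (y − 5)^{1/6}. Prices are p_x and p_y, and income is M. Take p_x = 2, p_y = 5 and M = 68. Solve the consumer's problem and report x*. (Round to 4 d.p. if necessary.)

Discretionary income = 68 − 15·2 − 5·5 = 13; x* = 15 + 0.8·13/2 = 20.2.

x* = 20.2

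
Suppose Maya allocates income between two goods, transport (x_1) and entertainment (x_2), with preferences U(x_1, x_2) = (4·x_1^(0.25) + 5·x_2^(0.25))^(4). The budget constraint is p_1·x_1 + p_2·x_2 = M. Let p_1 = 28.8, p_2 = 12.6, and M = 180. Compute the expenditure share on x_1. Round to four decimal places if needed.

Substitute x_2 = (x_2/x_1)·x_1 into the budget: x_1* = M/(p_1 + p_2·(x_2/x_1)).
Numerically x_2/x_1 = 4.054238, so x_1* = 180/(28.8 + 12.6·4.054238) = 2.2533 and x_2* = 4.054238·2.2533 = 9.1354.
Expenditure on x_1: 28.8·2.2533 = 64.8946; share = 0.3605.

share on x_1 = 0.3605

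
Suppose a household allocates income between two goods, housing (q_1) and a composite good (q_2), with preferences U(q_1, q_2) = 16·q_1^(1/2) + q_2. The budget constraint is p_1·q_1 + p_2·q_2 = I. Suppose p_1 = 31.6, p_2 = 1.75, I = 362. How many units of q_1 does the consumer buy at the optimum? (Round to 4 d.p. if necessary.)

Set MRS = p_1/p_2: 8·q_1^(−1/2) = p_1/p_2.
Solve: √q_1 = 8·p_2/p_1, so q_1*(p_1,p_2) = (8·p_2/p_1)², and q_2* = (I − p_1·q_1*)/p_2.
Plugging in: q_1* = (8·1.75/31.6)² = 0.1963.

q_1* = 0.1963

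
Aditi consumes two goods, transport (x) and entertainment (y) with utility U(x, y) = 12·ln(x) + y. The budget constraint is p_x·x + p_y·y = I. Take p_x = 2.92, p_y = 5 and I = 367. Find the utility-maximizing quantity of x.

Set MRS = p_x/p_y: (12/x)/1 = p_x/p_y.
So x*(p_x,p_y) = 12·p_y/p_x, independent of income; and y* = (I − 12·p_y)/p_y.
At the given prices: x* = 12·5/2.92 = 20.5479.

x* = 20.5479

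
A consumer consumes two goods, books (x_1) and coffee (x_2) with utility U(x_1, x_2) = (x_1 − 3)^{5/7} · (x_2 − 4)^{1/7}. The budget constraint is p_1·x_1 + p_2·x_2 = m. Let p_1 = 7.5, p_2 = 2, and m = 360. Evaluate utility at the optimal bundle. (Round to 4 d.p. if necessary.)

This is Cobb-Douglas in (x_1−3, x_2−4): tangency gives 5/7·p_2·(x_2−4) = 1/7·p_1·(x_1−3).
After buying the subsistence bundle (3, 4), a share 5/6 of the remaining income goes to x_1: x_1* = 3 + 5/6·(m − 3p_1 − 4p_2)/p_1.
Discretionary income = 360 − 3·7.5 − 4·2 = 329.5; x_1* = 3 + 5/6·329.5/7.5 = 39.6111; x_2* = 4 + 1/6·329.5/2 = 31.4583.
Utility at the optimum: U(39.6111, 31.4583) = 21.0083.

V = 21.0083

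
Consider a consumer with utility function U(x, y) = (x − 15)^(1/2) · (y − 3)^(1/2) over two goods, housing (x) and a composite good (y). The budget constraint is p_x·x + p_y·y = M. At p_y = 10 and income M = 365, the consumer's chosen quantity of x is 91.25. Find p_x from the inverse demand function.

This is Cobb-Douglas in (x−15, y−3): tangency gives 0.5·p_y·(y−3) = 0.5·p_x·(x−15).
After buying the subsistence bundle (15, 3), a share 0.5 of the remaining income goes to x: x* = 15 + 0.5·(M − 15p_x − 3p_y)/p_x.
Set x* = 91.25 in the demand function and solve for p_x: p_x = 2.

p_x = 2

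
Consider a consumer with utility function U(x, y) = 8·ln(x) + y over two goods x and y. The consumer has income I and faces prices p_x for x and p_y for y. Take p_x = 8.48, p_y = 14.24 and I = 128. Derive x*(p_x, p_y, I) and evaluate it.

x* = 13.434

Set MRS = p_x/p_y: (8/x)/1 = p_x/p_y.
So x*(p_x,p_y) = 8·p_y/p_x, independent of income; and y* = (I − 8·p_y)/p_y.
At the given prices: x* = 8·14.24/8.48 = 13.434.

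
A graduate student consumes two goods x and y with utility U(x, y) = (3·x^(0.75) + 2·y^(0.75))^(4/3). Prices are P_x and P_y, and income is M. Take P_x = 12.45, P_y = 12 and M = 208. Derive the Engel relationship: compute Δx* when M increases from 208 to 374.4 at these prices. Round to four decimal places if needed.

Δx* = 10.9499

MRS = MU_x/MU_y = (3/2)·(y/x)^(0.25). Set equal to P_x/P_y.
Solve for the ratio: y/x = [(2/3)·P_x/P_y]^(4).
Substitute y = (y/x)·x into the budget: x* = M/(P_x + P_y·(y/x)).
Numerically y/x = 0.228869, so x* = 208/(12.45 + 12·0.228869) = 13.6874.
At M' = 374.4: x* = 24.6374. Change: 24.6374 − 13.6874 = 10.9499.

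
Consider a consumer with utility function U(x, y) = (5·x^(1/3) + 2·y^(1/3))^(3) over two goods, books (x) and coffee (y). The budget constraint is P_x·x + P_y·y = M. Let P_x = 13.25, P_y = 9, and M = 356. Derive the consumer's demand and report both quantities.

Numerically y/x = 0.451908, so x* = 356/(13.25 + 9·0.451908) = 20.5576 and y* = 0.451908·20.5576 = 9.2902.

x* = 20.5576, y* = 9.2902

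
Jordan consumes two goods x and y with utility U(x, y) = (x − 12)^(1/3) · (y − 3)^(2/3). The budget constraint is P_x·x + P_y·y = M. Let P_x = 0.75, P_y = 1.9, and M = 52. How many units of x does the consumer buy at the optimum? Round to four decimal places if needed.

x* = 28.5778

This is Cobb-Douglas in (x−12, y−3): tangency gives 1/3·P_y·(y−3) = 2/3·P_x·(x−12).
After buying the subsistence bundle (12, 3), a share 1/3 of the remaining income goes to x: x* = 12 + 1/3·(M − 12P_x − 3P_y)/P_x.
Discretionary income = 52 − 12·0.75 − 3·1.9 = 37.3; x* = 12 + 1/3·37.3/0.75 = 28.5778.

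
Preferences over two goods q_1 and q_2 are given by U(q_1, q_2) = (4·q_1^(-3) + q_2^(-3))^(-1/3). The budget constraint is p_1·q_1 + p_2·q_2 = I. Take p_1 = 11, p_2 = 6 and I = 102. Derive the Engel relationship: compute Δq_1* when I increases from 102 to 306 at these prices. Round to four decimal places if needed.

MU_q_1 ∝ 4·q_1^(-4), MU_q_2 ∝ q_2^(-4), so MRS = 4·(q_2/q_1)^(4) = p_1/p_2.
Solve for the ratio: q_2/q_1 = [(1/4)·p_1/p_2]^(0.25).
With the ratio pinned down, the budget gives q_1* = I/(p_1 + p_2·(q_2/q_1)) and q_2* = (q_2/q_1)·q_1*.
Numerically q_2/q_1 = 0.822802, so q_1* = 102/(11 + 6·0.822802) = 6.4003.
At I' = 306: q_1* = 19.2008. Change: 19.2008 − 6.4003 = 12.8006.

Δq_1* = 12.8006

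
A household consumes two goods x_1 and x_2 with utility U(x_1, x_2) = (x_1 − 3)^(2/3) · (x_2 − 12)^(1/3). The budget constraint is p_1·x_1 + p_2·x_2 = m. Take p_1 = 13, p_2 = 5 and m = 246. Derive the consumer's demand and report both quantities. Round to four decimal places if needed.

x_1* = 10.5385, x_2* = 21.8

MRS = 2·(x_2−12)/(x_1−3). Tangency with p_1/p_2 gives x_2−12 = (1/2)·(p_1/p_2)·(x_1−3).
Substituting into the budget: x_1* = 3 + 2/3·(m − 3·p_1 − 12·p_2)/p_1, and x_2* = 12 + 1/3·(…)/p_2.
Discretionary income = 246 − 3·13 − 12·5 = 147; x_1* = 3 + 2/3·147/13 = 10.5385; x_2* = 12 + 1/3·147/5 = 21.8.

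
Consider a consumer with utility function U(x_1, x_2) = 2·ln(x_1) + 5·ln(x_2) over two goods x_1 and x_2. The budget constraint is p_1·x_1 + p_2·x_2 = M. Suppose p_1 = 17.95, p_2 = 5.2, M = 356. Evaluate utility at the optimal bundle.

V = 22.9182

MU_x_1/MU_x_2 = (2·x_2)/(5·x_1); tangency sets this equal to p_1/p_2.
So 2·p_2·x_2 = 5·p_1·x_1; combined with the budget, a share 2/7 of income goes to x_1.
Demand: x_1*(p_1,p_2,M) = 2/7·M/p_1 and x_2* = 5/7·M/p_2.
At p_1=17.95, p_2=5.2, M=356: x_1* = 2/7·356/17.95 = 5.6665, x_2* = 48.9011.
Utility at the optimum: U(5.6665, 48.9011) = 22.9182.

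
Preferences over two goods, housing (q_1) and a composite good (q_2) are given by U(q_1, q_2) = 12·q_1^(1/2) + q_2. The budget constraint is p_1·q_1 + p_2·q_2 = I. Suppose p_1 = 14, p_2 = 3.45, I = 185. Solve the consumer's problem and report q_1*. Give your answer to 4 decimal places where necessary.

Set MRS = p_1/p_2: 6·q_1^(−1/2) = p_1/p_2.
Thus q_1* = (6·p_2/p_1)² — independent of I — with the rest of income spent on q_2.
Plugging in: q_1* = (6·3.45/14)² = 2.1862.

q_1* = 2.1862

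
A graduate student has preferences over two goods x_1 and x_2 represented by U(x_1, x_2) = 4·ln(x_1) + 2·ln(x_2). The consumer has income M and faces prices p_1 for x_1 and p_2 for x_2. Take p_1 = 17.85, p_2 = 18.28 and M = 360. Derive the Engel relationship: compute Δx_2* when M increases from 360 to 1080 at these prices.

Tangency: MRS = 2·x_2/x_1 = p_1/p_2.
So 4·p_2·x_2 = 2·p_1·x_1; combined with the budget, a share 2/3 of income goes to x_1.
Demand: x_1*(p_1,p_2,M) = 2/3·M/p_1 and x_2* = 1/3·M/p_2.
At p_1=17.85, p_2=18.28, M=360: x_2* = 1/3·360/18.28 = 6.5646.
At M' = 1080: x_2* = 19.6937. Change: 19.6937 − 6.5646 = 13.1291.

Δx_2* = 13.1291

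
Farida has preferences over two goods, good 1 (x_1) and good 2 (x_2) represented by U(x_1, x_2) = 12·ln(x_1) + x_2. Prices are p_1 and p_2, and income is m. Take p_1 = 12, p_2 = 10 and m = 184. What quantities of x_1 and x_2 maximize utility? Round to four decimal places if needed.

x_1* = 10, x_2* = 6.4

So x_1*(p_1,p_2) = 12·p_2/p_1, independent of income; and x_2* = (m − 12·p_2)/p_2.
At the given prices: x_1* = 12·10/12 = 10, and x_2* = 6.4.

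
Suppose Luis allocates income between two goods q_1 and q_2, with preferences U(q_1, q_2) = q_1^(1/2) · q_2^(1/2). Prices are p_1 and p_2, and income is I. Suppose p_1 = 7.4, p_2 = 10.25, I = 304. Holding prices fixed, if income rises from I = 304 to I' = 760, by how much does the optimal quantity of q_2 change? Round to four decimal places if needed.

Δq_2* = 22.2439

MU_q_1/MU_q_2 = (0.5·q_2)/(0.5·q_1); tangency sets this equal to p_1/p_2.
So 0.5·p_2·q_2 = 0.5·p_1·q_1; combined with the budget, a share 0.5 of income goes to q_1.
Demand: q_1*(p_1,p_2,I) = 0.5·I/p_1 and q_2* = 0.5·I/p_2.
At p_1=7.4, p_2=10.25, I=304: q_2* = 0.5·304/10.25 = 14.8293.
At I' = 760: q_2* = 37.0732. Change: 37.0732 − 14.8293 = 22.2439.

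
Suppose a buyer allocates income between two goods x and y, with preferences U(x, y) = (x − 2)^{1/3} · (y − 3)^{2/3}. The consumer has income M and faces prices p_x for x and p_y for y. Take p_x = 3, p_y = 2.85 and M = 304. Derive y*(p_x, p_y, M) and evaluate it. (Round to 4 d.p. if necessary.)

y* = 70.7076

This is Cobb-Douglas in (x−2, y−3): tangency gives 1/3·p_y·(y−3) = 2/3·p_x·(x−2).
After buying the subsistence bundle (2, 3), a share 1/3 of the remaining income goes to x: x* = 2 + 1/3·(M − 2p_x − 3p_y)/p_x.
Discretionary income = 304 − 2·3 − 3·2.85 = 289.45; y* = 3 + 2/3·289.45/2.85 = 70.7076.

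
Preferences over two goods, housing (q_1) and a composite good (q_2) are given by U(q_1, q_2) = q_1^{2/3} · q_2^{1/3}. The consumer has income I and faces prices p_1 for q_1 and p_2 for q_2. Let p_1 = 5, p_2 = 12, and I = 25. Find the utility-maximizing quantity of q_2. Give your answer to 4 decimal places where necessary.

q_2* = 0.6944

At p_1=5, p_2=12, I=25: q_2* = 1/3·25/12 = 0.6944.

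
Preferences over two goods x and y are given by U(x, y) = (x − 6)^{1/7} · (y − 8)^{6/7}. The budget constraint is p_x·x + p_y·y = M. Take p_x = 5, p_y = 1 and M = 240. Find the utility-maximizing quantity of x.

This is Cobb-Douglas in (x−6, y−8): tangency gives 1/7·p_y·(y−8) = 6/7·p_x·(x−6).
After buying the subsistence bundle (6, 8), a share 1/7 of the remaining income goes to x: x* = 6 + 1/7·(M − 6p_x − 8p_y)/p_x.
Discretionary income = 240 − 6·5 − 8·1 = 202; x* = 6 + 1/7·202/5 = 11.7714.

x* = 11.7714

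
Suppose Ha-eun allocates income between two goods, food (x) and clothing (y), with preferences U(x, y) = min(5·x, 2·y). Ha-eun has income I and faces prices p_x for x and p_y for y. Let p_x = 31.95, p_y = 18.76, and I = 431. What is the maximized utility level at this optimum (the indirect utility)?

V = 27.3304

With perfect complements, no substitution: consume in ratio x:y = 2:5.
Budget: p_x·x + p_y·(5/2)·x = I, so (2·p_x + 5·p_y)·x = 2·I.
Demand: x*(p_x,p_y,I) = 2·I/(2·p_x + 5·p_y), y* = 5·I/(2·p_x + 5·p_y).
Here 2·31.95 + 5·18.76 = 157.7, giving x* = 5.4661 and y* = 13.6652.
Utility at the optimum: U(5.4661, 13.6652) = 27.3304.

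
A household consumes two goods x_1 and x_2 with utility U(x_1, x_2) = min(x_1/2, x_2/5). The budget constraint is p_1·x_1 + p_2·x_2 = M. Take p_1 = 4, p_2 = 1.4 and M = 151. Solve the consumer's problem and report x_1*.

x_1* = 20.1333

Demand: x_1*(p_1,p_2,M) = 2·M/(2·p_1 + 5·p_2), x_2* = 5·M/(2·p_1 + 5·p_2).
Here 2·4 + 5·1.4 = 15, giving x_1* = 20.1333.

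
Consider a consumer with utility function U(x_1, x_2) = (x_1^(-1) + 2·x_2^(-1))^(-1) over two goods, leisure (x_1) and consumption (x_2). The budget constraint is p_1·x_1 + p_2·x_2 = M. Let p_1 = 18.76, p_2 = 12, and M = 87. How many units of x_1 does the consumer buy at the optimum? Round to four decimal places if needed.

x_1* = 2.1762

MRS = MU_x_1/MU_x_2 = (1/2)·(x_2/x_1)^(2). Set equal to p_1/p_2.
Hence x_2/x_1 = (2·p_1/p_2)^(1/(2)), i.e. raised to the 0.5 power.
With the ratio pinned down, the budget gives x_1* = M/(p_1 + p_2·(x_2/x_1)) and x_2* = (x_2/x_1)·x_1*.
Numerically x_2/x_1 = 1.768238, so x_1* = 87/(18.76 + 12·1.768238) = 2.1762.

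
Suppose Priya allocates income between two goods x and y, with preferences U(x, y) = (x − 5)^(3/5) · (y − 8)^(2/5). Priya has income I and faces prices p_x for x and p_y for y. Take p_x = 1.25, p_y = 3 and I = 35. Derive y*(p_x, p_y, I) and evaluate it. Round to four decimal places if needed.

MRS = (3/2)·(y−8)/(x−5). Tangency with p_x/p_y gives y−8 = (2/3)·(p_x/p_y)·(x−5).
After buying the subsistence bundle (5, 8), a share 0.6 of the remaining income goes to x: x* = 5 + 0.6·(I − 5p_x − 8p_y)/p_x.
Discretionary income = 35 − 5·1.25 − 8·3 = 4.75; y* = 8 + 0.4·4.75/3 = 8.6333.

y* = 8.6333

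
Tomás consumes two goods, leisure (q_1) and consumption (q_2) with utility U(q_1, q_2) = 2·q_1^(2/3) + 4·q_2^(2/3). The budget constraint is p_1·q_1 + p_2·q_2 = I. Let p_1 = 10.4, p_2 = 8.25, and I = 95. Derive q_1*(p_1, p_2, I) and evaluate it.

MRS = MU_q_1/MU_q_2 = (1/2)·(q_2/q_1)^(1/3). Set equal to p_1/p_2.
Solve for the ratio: q_2/q_1 = [2·p_1/p_2]^(3).
With the ratio pinned down, the budget gives q_1* = I/(p_1 + p_2·(q_2/q_1)) and q_2* = (q_2/q_1)·q_1*.
Numerically q_2/q_1 = 16.026111, so q_1* = 95/(10.4 + 8.25·16.026111) = 0.6661.

q_1* = 0.6661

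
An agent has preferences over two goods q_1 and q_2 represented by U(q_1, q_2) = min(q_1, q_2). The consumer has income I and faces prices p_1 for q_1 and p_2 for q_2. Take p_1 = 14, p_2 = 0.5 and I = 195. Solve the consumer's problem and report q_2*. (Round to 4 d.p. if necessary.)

Here 14 + 0.5 = 14.5, giving q_2* = 13.4483.

q_2* = 13.4483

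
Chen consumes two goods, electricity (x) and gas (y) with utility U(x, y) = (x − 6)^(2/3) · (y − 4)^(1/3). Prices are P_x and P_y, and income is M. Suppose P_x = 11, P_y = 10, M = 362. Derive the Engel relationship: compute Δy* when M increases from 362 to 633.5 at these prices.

Let x' = x−6, y' = y−4. MRS = 2·y'/x' = P_x/P_y.
Substituting into the budget: x* = 6 + 2/3·(M − 6·P_x − 4·P_y)/P_x, and y* = 4 + 1/3·(…)/P_y.
Discretionary income = 362 − 6·11 − 4·10 = 256; y* = 4 + 1/3·256/10 = 12.5333.
At M' = 633.5: y* = 21.5833. Change: 21.5833 − 12.5333 = 9.05.

Δy* = 9.05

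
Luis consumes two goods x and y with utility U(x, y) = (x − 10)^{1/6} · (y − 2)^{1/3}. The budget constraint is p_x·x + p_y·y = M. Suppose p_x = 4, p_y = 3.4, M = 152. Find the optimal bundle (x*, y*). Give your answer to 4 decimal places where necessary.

MRS = (1/2)·(y−2)/(x−10). Tangency with p_x/p_y gives y−2 = 2·(p_x/p_y)·(x−10).
Substituting into the budget: x* = 10 + 1/3·(M − 10·p_x − 2·p_y)/p_x, and y* = 2 + 2/3·(…)/p_y.
Discretionary income = 152 − 10·4 − 2·3.4 = 105.2; x* = 10 + 1/3·105.2/4 = 18.7667; y* = 2 + 2/3·105.2/3.4 = 22.6275.

x* = 18.7667, y* = 22.6275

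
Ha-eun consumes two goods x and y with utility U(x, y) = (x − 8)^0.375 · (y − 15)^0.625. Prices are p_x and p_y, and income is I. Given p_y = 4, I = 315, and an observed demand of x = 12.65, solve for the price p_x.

Let x' = x−8, y' = y−15. MRS = (3/5)·y'/x' = p_x/p_y.
Substituting into the budget: x* = 8 + 0.375·(I − 8·p_x − 15·p_y)/p_x, and y* = 15 + 0.625·(…)/p_y.
Set x* = 12.65 in the demand function and solve for p_x: p_x = 12.5.

p_x = 12.5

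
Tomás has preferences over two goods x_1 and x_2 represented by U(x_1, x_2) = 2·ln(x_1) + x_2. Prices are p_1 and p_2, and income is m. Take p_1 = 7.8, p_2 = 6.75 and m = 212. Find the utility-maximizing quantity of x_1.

x_1* = 1.7308

Set MRS = p_1/p_2: (2/x_1)/1 = p_1/p_2.
So x_1*(p_1,p_2) = 2·p_2/p_1, independent of income; and x_2* = (m − 2·p_2)/p_2.
At the given prices: x_1* = 2·6.75/7.8 = 1.7308.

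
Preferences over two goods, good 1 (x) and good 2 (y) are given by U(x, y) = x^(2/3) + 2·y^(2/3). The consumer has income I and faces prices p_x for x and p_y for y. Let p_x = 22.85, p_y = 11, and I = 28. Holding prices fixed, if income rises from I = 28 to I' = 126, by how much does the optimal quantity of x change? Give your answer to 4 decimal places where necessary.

MU_x ∝ x^(-1/3), MU_y ∝ 2·y^(-1/3), so MRS = (1/2)·(y/x)^(1/3) = p_x/p_y.
Hence y/x = (2·p_x/p_y)^(1/(1/3)), i.e. raised to the 3 power.
Substitute y = (y/x)·x into the budget: x* = I/(p_x + p_y·(y/x)).
Numerically y/x = 71.708485, so x* = 28/(22.85 + 11·71.708485) = 0.0345.
At I' = 126: x* = 0.1552. Change: 0.1552 − 0.0345 = 0.1207.

Δx* = 0.1207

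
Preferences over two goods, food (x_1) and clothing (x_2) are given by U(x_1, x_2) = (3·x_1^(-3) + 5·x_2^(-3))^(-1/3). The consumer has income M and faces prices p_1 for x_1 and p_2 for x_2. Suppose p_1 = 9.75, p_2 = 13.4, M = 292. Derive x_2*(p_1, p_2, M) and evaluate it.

x_2* = 12.8685

MRS = MU_x_1/MU_x_2 = (3/5)·(x_2/x_1)^(4). Set equal to p_1/p_2.
Hence x_2/x_1 = ((5/3)·p_1/p_2)^(1/(4)), i.e. raised to the 0.25 power.
With the ratio pinned down, the budget gives x_1* = M/(p_1 + p_2·(x_2/x_1)) and x_2* = (x_2/x_1)·x_1*.
Numerically x_2/x_1 = 1.049391, so x_1* = 292/(9.75 + 13.4·1.049391) = 12.2628 and x_2* = 1.049391·12.2628 = 12.8685.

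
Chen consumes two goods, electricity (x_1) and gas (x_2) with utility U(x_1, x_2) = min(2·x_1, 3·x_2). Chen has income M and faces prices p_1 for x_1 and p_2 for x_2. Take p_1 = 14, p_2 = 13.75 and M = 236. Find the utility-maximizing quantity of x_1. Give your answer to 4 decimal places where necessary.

x_1* = 10.1871

Leontief preferences: the optimum is at the kink where x_1/3 = x_2/2, i.e. x_2 = (2/3)·x_1.
Budget: p_1·x_1 + p_2·(2/3)·x_1 = M, so (3·p_1 + 2·p_2)·x_1 = 3·M.
Demand: x_1*(p_1,p_2,M) = 3·M/(3·p_1 + 2·p_2), x_2* = 2·M/(3·p_1 + 2·p_2).
Here 3·14 + 2·13.75 = 69.5, giving x_1* = 10.1871.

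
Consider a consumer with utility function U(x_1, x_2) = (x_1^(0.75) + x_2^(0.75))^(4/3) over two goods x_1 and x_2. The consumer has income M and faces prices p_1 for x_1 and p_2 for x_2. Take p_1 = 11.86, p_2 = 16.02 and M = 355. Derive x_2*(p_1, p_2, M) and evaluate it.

x_2* = 6.3962

From the CES first-order condition, (x_2/x_1)^(0.25) = p_1/p_2.
Hence x_2/x_1 = (p_1/p_2)^(1/(0.25)), i.e. raised to the 4 power.
Substitute x_2 = (x_2/x_1)·x_1 into the budget: x_1* = M/(p_1 + p_2·(x_2/x_1)).
Numerically x_2/x_1 = 0.300392, so x_1* = 355/(11.86 + 16.02·0.300392) = 21.2928 and x_2* = 0.300392·21.2928 = 6.3962.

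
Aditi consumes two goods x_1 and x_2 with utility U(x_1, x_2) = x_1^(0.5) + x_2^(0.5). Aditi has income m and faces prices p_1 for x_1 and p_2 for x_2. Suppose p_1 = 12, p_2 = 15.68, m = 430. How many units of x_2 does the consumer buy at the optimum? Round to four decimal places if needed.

x_2* = 11.8888

Substitute x_2 = (x_2/x_1)·x_1 into the budget: x_1* = m/(p_1 + p_2·(x_2/x_1)).
Numerically x_2/x_1 = 0.585693, so x_1* = 430/(12 + 15.68·0.585693) = 20.2987 and x_2* = 0.585693·20.2987 = 11.8888.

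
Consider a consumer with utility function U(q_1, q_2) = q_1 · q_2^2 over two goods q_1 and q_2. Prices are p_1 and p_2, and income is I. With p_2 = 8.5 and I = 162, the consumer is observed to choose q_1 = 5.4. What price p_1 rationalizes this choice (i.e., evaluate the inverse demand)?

MU_q_1/MU_q_2 = (q_2)/(2·q_1); tangency sets this equal to p_1/p_2.
Rearranging, p_2·q_2 = 2·p_1·q_1. Substituting into the budget gives p_1·q_1·(1 + 2) = I.
Demand: q_1*(p_1,p_2,I) = 1/3·I/p_1 and q_2* = 2/3·I/p_2.
Set q_1* = 5.4 in the demand function and solve for p_1: p_1 = 10.

p_1 = 10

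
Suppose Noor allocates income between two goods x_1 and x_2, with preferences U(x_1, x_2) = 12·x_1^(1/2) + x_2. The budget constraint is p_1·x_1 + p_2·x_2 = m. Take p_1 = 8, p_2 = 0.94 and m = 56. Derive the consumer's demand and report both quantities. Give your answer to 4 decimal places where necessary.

x_1* = 0.497, x_2* = 55.3445

Utility is quasi-linear in x_2; the FOC for x_1 is 6/√x_1 = p_1/p_2.
Thus x_1* = (6·p_2/p_1)² — independent of m — with the rest of income spent on x_2.
Plugging in: x_1* = (6·0.94/8)² = 0.497, x_2* = 55.3445.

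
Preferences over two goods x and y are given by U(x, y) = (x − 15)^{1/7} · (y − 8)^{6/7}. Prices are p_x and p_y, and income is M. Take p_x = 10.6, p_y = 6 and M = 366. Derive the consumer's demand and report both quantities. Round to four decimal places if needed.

MRS = (1/6)·(y−8)/(x−15). Tangency with p_x/p_y gives y−8 = 6·(p_x/p_y)·(x−15).
After buying the subsistence bundle (15, 8), a share 1/7 of the remaining income goes to x: x* = 15 + 1/7·(M − 15p_x − 8p_y)/p_x.
Discretionary income = 366 − 15·10.6 − 8·6 = 159; x* = 15 + 1/7·159/10.6 = 17.1429; y* = 8 + 6/7·159/6 = 30.7143.

x* = 17.1429, y* = 30.7143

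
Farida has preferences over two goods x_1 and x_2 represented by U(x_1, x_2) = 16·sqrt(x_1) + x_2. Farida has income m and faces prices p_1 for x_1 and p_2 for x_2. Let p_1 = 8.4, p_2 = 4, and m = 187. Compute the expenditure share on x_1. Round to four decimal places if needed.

share on x_1 = 0.6519

Thus x_1* = (8·p_2/p_1)² — independent of m — with the rest of income spent on x_2.
Plugging in: x_1* = (8·4/8.4)² = 14.5125, x_2* = 16.2738.
Expenditure on x_1: 8.4·14.5125 = 121.9048; share = 0.6519.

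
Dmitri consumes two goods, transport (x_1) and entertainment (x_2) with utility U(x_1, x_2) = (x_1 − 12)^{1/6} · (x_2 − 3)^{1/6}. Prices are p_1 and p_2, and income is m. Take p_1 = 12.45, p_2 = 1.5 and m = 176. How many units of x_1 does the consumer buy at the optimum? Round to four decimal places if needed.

Let x_1' = x_1−12, x_2' = x_2−3. MRS = x_2'/x_1' = p_1/p_2.
Substituting into the budget: x_1* = 12 + 0.5·(m − 12·p_1 − 3·p_2)/p_1, and x_2* = 3 + 0.5·(…)/p_2.
Discretionary income = 176 − 12·12.45 − 3·1.5 = 22.1; x_1* = 12 + 0.5·22.1/12.45 = 12.8876.

x_1* = 12.8876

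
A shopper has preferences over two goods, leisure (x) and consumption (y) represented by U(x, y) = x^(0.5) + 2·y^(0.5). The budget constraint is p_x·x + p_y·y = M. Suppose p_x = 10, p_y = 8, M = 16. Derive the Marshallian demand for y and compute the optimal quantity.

y* = 1.6667

MU_x ∝ x^(-0.5), MU_y ∝ 2·y^(-0.5), so MRS = (1/2)·(y/x)^(0.5) = p_x/p_y.
Solve for the ratio: y/x = [2·p_x/p_y]^(2).
With the ratio pinned down, the budget gives x* = M/(p_x + p_y·(y/x)) and y* = (y/x)·x*.
Numerically y/x = 6.25, so x* = 16/(10 + 8·6.25) = 0.2667 and y* = 6.25·0.2667 = 1.6667.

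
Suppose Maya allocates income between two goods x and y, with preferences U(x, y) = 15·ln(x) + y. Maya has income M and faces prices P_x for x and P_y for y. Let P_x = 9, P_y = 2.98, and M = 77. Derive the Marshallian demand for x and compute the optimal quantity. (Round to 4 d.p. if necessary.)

At the given prices: x* = 15·2.98/9 = 4.9667.

x* = 4.9667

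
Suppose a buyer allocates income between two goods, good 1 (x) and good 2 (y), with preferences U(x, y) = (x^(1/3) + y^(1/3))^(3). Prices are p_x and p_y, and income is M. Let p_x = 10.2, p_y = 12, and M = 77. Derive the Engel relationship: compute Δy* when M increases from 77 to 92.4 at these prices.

From the CES first-order condition, (y/x)^(2/3) = p_x/p_y.
Hence y/x = (p_x/p_y)^(1/(2/3)), i.e. raised to the 1.5 power.
With the ratio pinned down, the budget gives x* = M/(p_x + p_y·(y/x)) and y* = (y/x)·x*.
Numerically y/x = 0.783661, so x* = 77/(10.2 + 12·0.783661) = 3.9278 and y* = 0.783661·3.9278 = 3.0781.
At M' = 92.4: y* = 3.6937. Change: 3.6937 − 3.0781 = 0.6156.

Δy* = 0.6156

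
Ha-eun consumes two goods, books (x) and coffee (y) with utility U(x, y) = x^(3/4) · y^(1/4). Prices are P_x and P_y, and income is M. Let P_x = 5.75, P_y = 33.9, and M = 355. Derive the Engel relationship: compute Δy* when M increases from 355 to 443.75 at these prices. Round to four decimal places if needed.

Δy* = 0.6545

The MRS is 3·y/x. Set MRS = P_x/P_y.
Rearranging, P_y·y = (1/3)·P_x·x. Substituting into the budget gives P_x·x·(1 + (1/3)) = M.
Demand: x*(P_x,P_y,M) = 0.75·M/P_x and y* = 0.25·M/P_y.
At P_x=5.75, P_y=33.9, M=355: y* = 0.25·355/33.9 = 2.618.
At M' = 443.75: y* = 3.2725. Change: 3.2725 − 2.618 = 0.6545.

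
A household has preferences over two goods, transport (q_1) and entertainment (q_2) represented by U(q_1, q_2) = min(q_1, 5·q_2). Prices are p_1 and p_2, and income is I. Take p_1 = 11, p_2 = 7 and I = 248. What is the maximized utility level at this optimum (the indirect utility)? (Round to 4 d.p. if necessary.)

With perfect complements, no substitution: consume in ratio q_1:q_2 = 5:1.
Budget: p_1·q_1 + p_2·(1/5)·q_1 = I, so (5·p_1 + p_2)·q_1 = 5·I.
Demand: q_1*(p_1,p_2,I) = 5·I/(5·p_1 + p_2), q_2* = I/(5·p_1 + p_2).
Here 5·11 + 7 = 62, giving q_1* = 20 and q_2* = 4.
Utility at the optimum: U(20, 4) = 20.

V = 20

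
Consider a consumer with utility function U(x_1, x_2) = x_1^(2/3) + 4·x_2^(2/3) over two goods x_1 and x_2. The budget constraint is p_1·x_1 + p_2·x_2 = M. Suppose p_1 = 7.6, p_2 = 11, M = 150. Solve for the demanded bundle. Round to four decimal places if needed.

MRS = MU_x_1/MU_x_2 = (1/4)·(x_2/x_1)^(1/3). Set equal to p_1/p_2.
Hence x_2/x_1 = (4·p_1/p_2)^(1/(1/3)), i.e. raised to the 3 power.
Substitute x_2 = (x_2/x_1)·x_1 into the budget: x_1* = M/(p_1 + p_2·(x_2/x_1)).
Numerically x_2/x_1 = 21.107787, so x_1* = 150/(7.6 + 11·21.107787) = 0.6256 and x_2* = 21.107787·0.6256 = 13.2042.

x_1* = 0.6256, x_2* = 13.2042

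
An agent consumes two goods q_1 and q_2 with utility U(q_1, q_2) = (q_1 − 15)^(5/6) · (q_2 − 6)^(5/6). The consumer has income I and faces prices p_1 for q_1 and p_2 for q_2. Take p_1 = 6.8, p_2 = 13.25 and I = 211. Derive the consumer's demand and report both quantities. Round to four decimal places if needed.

Substituting into the budget: q_1* = 15 + 0.5·(I − 15·p_1 − 6·p_2)/p_1, and q_2* = 6 + 0.5·(…)/p_2.
Discretionary income = 211 − 15·6.8 − 6·13.25 = 29.5; q_1* = 15 + 0.5·29.5/6.8 = 17.1691; q_2* = 6 + 0.5·29.5/13.25 = 7.1132.

q_1* = 17.1691, q_2* = 7.1132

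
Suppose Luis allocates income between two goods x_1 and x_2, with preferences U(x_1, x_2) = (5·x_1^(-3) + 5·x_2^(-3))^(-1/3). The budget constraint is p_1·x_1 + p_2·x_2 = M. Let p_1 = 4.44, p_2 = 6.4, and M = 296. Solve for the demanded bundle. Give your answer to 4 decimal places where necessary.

x_1* = 28.7912, x_2* = 26.2761

Numerically x_2/x_1 = 0.912643, so x_1* = 296/(4.44 + 6.4·0.912643) = 28.7912 and x_2* = 0.912643·28.7912 = 26.2761.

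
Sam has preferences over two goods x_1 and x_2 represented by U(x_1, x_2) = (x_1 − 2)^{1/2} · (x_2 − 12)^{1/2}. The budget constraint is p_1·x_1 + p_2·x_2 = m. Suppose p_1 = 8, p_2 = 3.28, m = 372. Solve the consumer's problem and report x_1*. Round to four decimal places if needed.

x_1* = 21.79

Discretionary income = 372 − 2·8 − 12·3.28 = 316.64; x_1* = 2 + 0.5·316.64/8 = 21.79.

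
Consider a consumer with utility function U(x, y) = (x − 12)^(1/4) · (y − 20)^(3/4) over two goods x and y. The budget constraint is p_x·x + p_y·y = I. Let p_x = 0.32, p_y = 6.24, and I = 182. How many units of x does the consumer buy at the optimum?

MRS = (1/3)·(y−20)/(x−12). Tangency with p_x/p_y gives y−20 = 3·(p_x/p_y)·(x−12).
Substituting into the budget: x* = 12 + 0.25·(I − 12·p_x − 20·p_y)/p_x, and y* = 20 + 0.75·(…)/p_y.
Discretionary income = 182 − 12·0.32 − 20·6.24 = 53.36; x* = 12 + 0.25·53.36/0.32 = 53.6875.

x* = 53.6875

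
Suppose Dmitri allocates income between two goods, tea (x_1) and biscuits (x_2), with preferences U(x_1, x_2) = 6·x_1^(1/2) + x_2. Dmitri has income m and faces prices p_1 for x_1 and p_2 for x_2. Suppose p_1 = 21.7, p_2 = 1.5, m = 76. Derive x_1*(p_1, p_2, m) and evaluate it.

Utility is quasi-linear in x_2; the FOC for x_1 is 3/√x_1 = p_1/p_2.
Thus x_1* = (3·p_2/p_1)² — independent of m — with the rest of income spent on x_2.
Plugging in: x_1* = (3·1.5/21.7)² = 0.043.

x_1* = 0.043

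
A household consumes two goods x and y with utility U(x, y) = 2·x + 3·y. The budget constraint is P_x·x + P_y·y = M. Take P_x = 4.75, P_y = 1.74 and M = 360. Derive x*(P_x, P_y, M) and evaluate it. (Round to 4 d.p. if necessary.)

y gives more utility per dollar, so spend all income on y: y* = M/P_y, x* = 0.
Numerically: x* = 0, y* = 206.8966.

x* = 0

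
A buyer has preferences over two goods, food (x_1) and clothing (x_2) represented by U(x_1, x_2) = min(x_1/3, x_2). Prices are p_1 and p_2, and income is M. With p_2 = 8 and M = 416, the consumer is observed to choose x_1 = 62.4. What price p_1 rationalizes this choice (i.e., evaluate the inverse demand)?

p_1 = 4

With perfect complements, no substitution: consume in ratio x_1:x_2 = 3:1.
Budget: p_1·x_1 + p_2·(1/3)·x_1 = M, so (3·p_1 + p_2)·x_1 = 3·M.
Demand: x_1*(p_1,p_2,M) = 3·M/(3·p_1 + p_2), x_2* = M/(3·p_1 + p_2).
Set x_1* = 62.4 in the demand function and solve for p_1: p_1 = 4.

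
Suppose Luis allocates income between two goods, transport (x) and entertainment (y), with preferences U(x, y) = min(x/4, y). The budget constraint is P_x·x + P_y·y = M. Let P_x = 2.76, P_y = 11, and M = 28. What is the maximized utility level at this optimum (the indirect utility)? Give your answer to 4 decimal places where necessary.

V = 1.2704

Here 4·2.76 + 11 = 22.04, giving x* = 5.0817 and y* = 1.2704.
Utility at the optimum: U(5.0817, 1.2704) = 1.2704.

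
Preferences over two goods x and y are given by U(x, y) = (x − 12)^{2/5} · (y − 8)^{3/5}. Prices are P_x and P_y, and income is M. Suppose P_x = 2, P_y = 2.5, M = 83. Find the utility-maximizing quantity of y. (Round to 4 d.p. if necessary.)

Let x' = x−12, y' = y−8. MRS = (2/3)·y'/x' = P_x/P_y.
After buying the subsistence bundle (12, 8), a share 0.4 of the remaining income goes to x: x* = 12 + 0.4·(M − 12P_x − 8P_y)/P_x.
Discretionary income = 83 − 12·2 − 8·2.5 = 39; y* = 8 + 0.6·39/2.5 = 17.36.

y* = 17.36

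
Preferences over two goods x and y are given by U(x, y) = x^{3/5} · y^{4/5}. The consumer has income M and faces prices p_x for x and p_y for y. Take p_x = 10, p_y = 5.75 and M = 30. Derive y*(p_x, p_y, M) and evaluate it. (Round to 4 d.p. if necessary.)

y* = 2.9814

The MRS is (3/4)·y/x. Set MRS = p_x/p_y.
So 0.6·p_y·y = 0.8·p_x·x; combined with the budget, a share 3/7 of income goes to x.
Demand: x*(p_x,p_y,M) = 3/7·M/p_x and y* = 4/7·M/p_y.
At p_x=10, p_y=5.75, M=30: y* = 4/7·30/5.75 = 2.9814.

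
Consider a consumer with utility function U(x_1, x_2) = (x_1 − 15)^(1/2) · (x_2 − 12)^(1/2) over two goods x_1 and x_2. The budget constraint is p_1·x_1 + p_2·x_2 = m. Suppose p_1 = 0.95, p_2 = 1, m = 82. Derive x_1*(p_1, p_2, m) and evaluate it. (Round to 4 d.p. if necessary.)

Substituting into the budget: x_1* = 15 + 0.5·(m − 15·p_1 − 12·p_2)/p_1, and x_2* = 12 + 0.5·(…)/p_2.
Discretionary income = 82 − 15·0.95 − 12·1 = 55.75; x_1* = 15 + 0.5·55.75/0.95 = 44.3421.

x_1* = 44.3421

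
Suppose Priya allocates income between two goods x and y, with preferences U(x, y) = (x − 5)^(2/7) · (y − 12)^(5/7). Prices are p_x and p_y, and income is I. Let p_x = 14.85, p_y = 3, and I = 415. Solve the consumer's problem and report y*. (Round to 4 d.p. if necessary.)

y* = 84.5595

After buying the subsistence bundle (5, 12), a share 2/7 of the remaining income goes to x: x* = 5 + 2/7·(I − 5p_x − 12p_y)/p_x.
Discretionary income = 415 − 5·14.85 − 12·3 = 304.75; y* = 12 + 5/7·304.75/3 = 84.5595.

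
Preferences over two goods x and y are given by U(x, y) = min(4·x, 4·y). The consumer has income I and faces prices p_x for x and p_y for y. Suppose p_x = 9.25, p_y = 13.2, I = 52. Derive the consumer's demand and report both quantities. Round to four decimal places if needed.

Leontief preferences: the optimum is at the kink where x/4 = y/4, i.e. y = x.
Budget: p_x·x + p_y·x = I, so (4·p_x + 4·p_y)·x = 4·I.
Demand: x*(p_x,p_y,I) = 4·I/(4·p_x + 4·p_y), y* = 4·I/(4·p_x + 4·p_y).
Here 4·9.25 + 4·13.2 = 89.8, giving x* = 2.3163 and y* = 2.3163.

x* = 2.3163, y* = 2.3163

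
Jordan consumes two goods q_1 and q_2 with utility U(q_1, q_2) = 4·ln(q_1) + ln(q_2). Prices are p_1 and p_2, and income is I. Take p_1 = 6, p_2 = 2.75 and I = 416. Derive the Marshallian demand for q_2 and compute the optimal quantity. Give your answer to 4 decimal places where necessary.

MU_q_1/MU_q_2 = (4·q_2)/(q_1); tangency sets this equal to p_1/p_2.
So 4·p_2·q_2 = p_1·q_1; combined with the budget, a share 0.8 of income goes to q_1.
Demand: q_1*(p_1,p_2,I) = 0.8·I/p_1 and q_2* = 0.2·I/p_2.
At p_1=6, p_2=2.75, I=416: q_2* = 0.2·416/2.75 = 30.2545.

q_2* = 30.2545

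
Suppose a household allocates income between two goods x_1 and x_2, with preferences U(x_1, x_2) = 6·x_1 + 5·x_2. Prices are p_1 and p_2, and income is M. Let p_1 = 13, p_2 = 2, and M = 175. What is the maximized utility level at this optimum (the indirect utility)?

V = 437.5

Perfect substitutes: compare marginal utility per dollar. 6/p_1 vs 5/p_2 → 0.4615 vs 2.5.
x_2 gives more utility per dollar, so spend all income on x_2: x_2* = M/p_2, x_1* = 0.
Numerically: x_1* = 0, x_2* = 87.5.
Utility at the optimum: U(0, 87.5) = 437.5.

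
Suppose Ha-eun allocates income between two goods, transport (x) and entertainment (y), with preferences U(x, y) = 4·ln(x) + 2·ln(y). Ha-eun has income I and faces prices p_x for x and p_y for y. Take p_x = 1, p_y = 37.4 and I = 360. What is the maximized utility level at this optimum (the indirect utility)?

MU_x/MU_y = (4·y)/(2·x); tangency sets this equal to p_x/p_y.
So 4·p_y·y = 2·p_x·x; combined with the budget, a share 2/3 of income goes to x.
Demand: x*(p_x,p_y,I) = 2/3·I/p_x and y* = 1/3·I/p_y.
At p_x=1, p_y=37.4, I=360: x* = 2/3·360/1 = 240, y* = 3.2086.
Utility at the optimum: U(240, 3.2086) = 24.2542.

V = 24.2542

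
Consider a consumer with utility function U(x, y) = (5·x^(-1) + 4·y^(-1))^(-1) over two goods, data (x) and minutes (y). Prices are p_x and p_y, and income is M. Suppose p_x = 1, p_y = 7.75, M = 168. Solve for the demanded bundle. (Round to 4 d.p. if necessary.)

x* = 48.1378, y* = 15.4661

MRS = MU_x/MU_y = (5/4)·(y/x)^(2). Set equal to p_x/p_y.
Hence y/x = ((4/5)·p_x/p_y)^(1/(2)), i.e. raised to the 0.5 power.
With the ratio pinned down, the budget gives x* = M/(p_x + p_y·(y/x)) and y* = (y/x)·x*.
Numerically y/x = 0.321288, so x* = 168/(1 + 7.75·0.321288) = 48.1378 and y* = 0.321288·48.1378 = 15.4661.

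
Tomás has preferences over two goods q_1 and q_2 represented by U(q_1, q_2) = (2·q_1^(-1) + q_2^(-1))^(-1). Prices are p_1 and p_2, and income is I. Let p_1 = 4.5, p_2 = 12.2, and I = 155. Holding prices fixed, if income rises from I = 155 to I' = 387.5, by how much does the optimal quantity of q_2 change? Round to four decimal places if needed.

With the ratio pinned down, the budget gives q_1* = I/(p_1 + p_2·(q_2/q_1)) and q_2* = (q_2/q_1)·q_1*.
Numerically q_2/q_1 = 0.429449, so q_1* = 155/(4.5 + 12.2·0.429449) = 15.9149 and q_2* = 0.429449·15.9149 = 6.8347.
At I' = 387.5: q_2* = 17.0866. Change: 17.0866 − 6.8347 = 10.252.

Δq_2* = 10.252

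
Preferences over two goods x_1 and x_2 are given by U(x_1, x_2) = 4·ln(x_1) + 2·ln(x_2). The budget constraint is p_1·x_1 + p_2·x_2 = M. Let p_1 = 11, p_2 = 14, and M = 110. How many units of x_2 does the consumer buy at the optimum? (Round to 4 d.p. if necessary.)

The MRS is 2·x_2/x_1. Set MRS = p_1/p_2.
So 4·p_2·x_2 = 2·p_1·x_1; combined with the budget, a share 2/3 of income goes to x_1.
Demand: x_1*(p_1,p_2,M) = 2/3·M/p_1 and x_2* = 1/3·M/p_2.
At p_1=11, p_2=14, M=110: x_2* = 1/3·110/14 = 2.619.

x_2* = 2.619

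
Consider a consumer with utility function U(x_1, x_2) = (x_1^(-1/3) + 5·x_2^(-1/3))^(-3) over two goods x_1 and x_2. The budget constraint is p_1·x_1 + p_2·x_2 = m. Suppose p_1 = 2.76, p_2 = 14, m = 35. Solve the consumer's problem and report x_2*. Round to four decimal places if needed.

From the CES first-order condition, (1/5)·(x_2/x_1)^(4/3) = p_1/p_2.
Solve for the ratio: x_2/x_1 = [5·p_1/p_2]^(0.75).
With the ratio pinned down, the budget gives x_1* = m/(p_1 + p_2·(x_2/x_1)) and x_2* = (x_2/x_1)·x_1*.
Numerically x_2/x_1 = 0.989266, so x_1* = 35/(2.76 + 14·0.989266) = 2.1072 and x_2* = 0.989266·2.1072 = 2.0846.

x_2* = 2.0846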